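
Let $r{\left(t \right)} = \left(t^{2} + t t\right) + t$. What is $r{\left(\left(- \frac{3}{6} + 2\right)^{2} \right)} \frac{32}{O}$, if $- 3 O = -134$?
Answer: $\frac{594}{67} \approx 8.8657$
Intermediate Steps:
$O = \frac{134}{3}$ ($O = \left(- \frac{1}{3}\right) \left(-134\right) = \frac{134}{3} \approx 44.667$)
$r{\left(t \right)} = t + 2 t^{2}$ ($r{\left(t \right)} = \left(t^{2} + t^{2}\right) + t = 2 t^{2} + t = t + 2 t^{2}$)
$r{\left(\left(- \frac{3}{6} + 2\right)^{2} \right)} \frac{32}{O} = \left(- \frac{3}{6} + 2\right)^{2} \left(1 + 2 \left(- \frac{3}{6} + 2\right)^{2}\right) \frac{32}{\frac{134}{3}} = \left(\left(-3\right) \frac{1}{6} + 2\right)^{2} \left(1 + 2 \left(\left(-3\right) \frac{1}{6} + 2\right)^{2}\right) 32 \cdot \frac{3}{134} = \left(- \frac{1}{2} + 2\right)^{2} \left(1 + 2 \left(- \frac{1}{2} + 2\right)^{2}\right) \frac{48}{67} = \left(\frac{3}{2}\right)^{2} \left(1 + 2 \left(\frac{3}{2}\right)^{2}\right) \frac{48}{67} = \frac{9 \left(1 + 2 \cdot \frac{9}{4}\right)}{4} \cdot \frac{48}{67} = \frac{9 \left(1 + \frac{9}{2}\right)}{4} \cdot \frac{48}{67} = \frac{9}{4} \cdot \frac{11}{2} \cdot \frac{48}{67} = \frac{99}{8} \cdot \frac{48}{67} = \frac{594}{67}$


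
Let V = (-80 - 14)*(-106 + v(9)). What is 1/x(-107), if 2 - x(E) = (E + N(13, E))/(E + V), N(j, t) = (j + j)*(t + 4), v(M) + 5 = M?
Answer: 9481/21747 ≈ 0.43597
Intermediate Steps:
v(M) = -5 + M
N(j, t) = 2*j*(4 + t) (N(j, t) = (2*j)*(4 + t) = 2*j*(4 + t))
V = 9588 (V = (-80 - 14)*(-106 + (-5 + 9)) = -94*(-106 + 4) = -94*(-102) = 9588)
x(E) = 2 - (104 + 27*E)/(9588 + E) (x(E) = 2 - (E + 2*13*(4 + E))/(E + 9588) = 2 - (E + (104 + 26*E))/(9588 + E) = 2 - (104 + 27*E)/(9588 + E))
1/x(-107) = 1/((19072 - 25*(-107))/(9588 - 107)) = 1/((19072 + 2675)/9481) = 1/((1/9481)*21747) = 1/(21747/9481) = 9481/21747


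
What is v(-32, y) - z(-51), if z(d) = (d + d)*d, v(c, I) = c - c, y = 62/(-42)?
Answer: -5202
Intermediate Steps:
y = -31/21 (y = 62*(-1/42) = -31/21 ≈ -1.4762)
v(c, I) = 0
z(d) = 2*d**2 (z(d) = (2*d)*d = 2*d**2)
v(-32, y) - z(-51) = 0 - 2*(-51)**2 = 0 - 2*2601 = 0 - 1*5202 = 0 - 5202 = -5202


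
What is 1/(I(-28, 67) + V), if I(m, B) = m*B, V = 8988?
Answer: 1/7112 ≈ 0.00014061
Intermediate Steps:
I(m, B) = B*m
1/(I(-28, 67) + V) = 1/(67*(-28) + 8988) = 1/(-1876 + 8988) = 1/7112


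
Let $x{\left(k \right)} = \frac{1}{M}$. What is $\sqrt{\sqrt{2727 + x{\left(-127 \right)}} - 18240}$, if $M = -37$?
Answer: $\frac{\sqrt{-24970560 + 37 \sqrt{3733226}}}{37} \approx 134.86 i$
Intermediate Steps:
$x{\left(k \right)} = - \frac{1}{37}$ ($x{\left(k \right)} = \frac{1}{-37} = - \frac{1}{37}$)
$\sqrt{\sqrt{2727 + x{\left(-127 \right)}} - 18240} = \sqrt{\sqrt{2727 - \frac{1}{37}} - 18240} = \sqrt{\sqrt{\frac{100898}{37}} - 18240} = \sqrt{\frac{\sqrt{3733226}}{37} - 18240} = \sqrt{-18240 + \frac{\sqrt{3733226}}{37}}$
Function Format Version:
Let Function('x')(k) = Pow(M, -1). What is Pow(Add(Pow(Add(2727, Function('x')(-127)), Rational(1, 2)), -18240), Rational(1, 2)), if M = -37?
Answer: Mul(Rational(1, 37), Pow(Add(-24970560, Mul(37, Pow(3733226, Rational(1, 2)))), Rational(1, 2))) ≈ Mul(134.86, I)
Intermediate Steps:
Function('x')(k) = Rational(-1, 37) (Function('x')(k) = Pow(-37, -1) = Rational(-1, 37))
Pow(Add(Pow(Add(2727, Function('x')(-127)), Rational(1, 2)), -18240), Rational(1, 2)) = Pow(Add(Pow(Add(2727, Rational(-1, 37)), Rational(1, 2)), -18240), Rational(1, 2)) = Pow(Add(Pow(Rational(100898, 37), Rational(1, 2)), -18240), Rational(1, 2)) = Pow(Add(Mul(Rational(1, 37), Pow(3733226, Rational(1, 2))), -18240), Rational(1, 2)) = Pow(Add(-18240, Mul(Rational(1, 37), Pow(3733226, Rational(1, 2)))), Rational(1, 2))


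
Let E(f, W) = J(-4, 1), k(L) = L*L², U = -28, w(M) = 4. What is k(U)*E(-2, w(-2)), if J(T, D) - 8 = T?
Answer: -87808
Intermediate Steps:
J(T, D) = 8 + T
k(L) = L³
E(f, W) = 4 (E(f, W) = 8 - 4 = 4)
k(U)*E(-2, w(-2)) = (-28)³*4 = -21952*4 = -87808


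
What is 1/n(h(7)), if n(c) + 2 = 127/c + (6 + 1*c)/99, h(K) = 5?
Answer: 45/1058 ≈ 0.042533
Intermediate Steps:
n(c) = -64/33 + 127/c + c/99 (n(c) = -2 + (127/c + (6 + 1*c)/99) = -2 + (127/c + (6 + c)*(1/99)) = -2 + (127/c + (2/33 + c/99)) = -2 + (2/33 + 127/c + c/99) = -64/33 + 127/c + c/99)
1/n(h(7)) = 1/((1/99)*(12573 + 5*(-192 + 5))/5) = 1/((1/99)*(1/5)*(12573 + 5*(-187))) = 1/((1/99)*(1/5)*(12573 - 935)) = 1/((1/99)*(1/5)*11638) = 1/(1058/45) = 45/1058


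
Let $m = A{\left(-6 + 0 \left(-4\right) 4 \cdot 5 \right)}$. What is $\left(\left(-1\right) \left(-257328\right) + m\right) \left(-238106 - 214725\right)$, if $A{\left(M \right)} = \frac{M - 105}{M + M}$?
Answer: $- \frac{466121137019}{4} \approx -1.1653 \cdot 10^{11}$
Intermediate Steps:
$A{\left(M \right)} = \frac{-105 + M}{2 M}$
$m = \frac{37}{4}$ ($m = \frac{-105 - \left(6 + 0 \left(-4\right) 4 \cdot 5\right)}{2 \left(-6 + 0 \left(-4\right) 4 \cdot 5\right)} = \frac{-105 - \left(6 + 0 \left(\left(-16\right) 5\right)\right)}{2 \left(-6 + 0 \left(\left(-16\right) 5\right)\right)} = \frac{-105 + \left(-6 + 0 \left(-80\right)\right)}{2 \left(-6 + 0 \left(-80\right)\right)} = \frac{-105 + \left(-6 + 0\right)}{2 \left(-6 + 0\right)} = \frac{-105 - 6}{2 \left(-6\right)} = \frac{1}{2} \left(- \frac{1}{6}\right) \left(-111\right) = \frac{37}{4} \approx 9.25$)
$\left(\left(-1\right) \left(-257328\right) + m\right) \left(-238106 - 214725\right) = \left(\left(-1\right) \left(-257328\right) + \frac{37}{4}\right) \left(-238106 - 214725\right) = \left(257328 + \frac{37}{4}\right) \left(-452831\right) = \frac{1029349}{4} \left(-452831\right) = - \frac{466121137019}{4}$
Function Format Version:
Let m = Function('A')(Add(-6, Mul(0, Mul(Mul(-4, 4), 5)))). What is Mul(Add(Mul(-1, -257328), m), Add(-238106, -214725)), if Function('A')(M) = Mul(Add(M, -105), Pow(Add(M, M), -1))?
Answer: Rational(-466121137019, 4) ≈ -1.1653e+11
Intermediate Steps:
Function('A')(M) = Mul(Rational(1, 2), Pow(M, -1), Add(-105, M)) (Function('A')(M) = Mul(Add(-105, M), Pow(Mul(2, M), -1)) = Mul(Add(-105, M), Mul(Rational(1, 2), Pow(M, -1))) = Mul(Rational(1, 2), Pow(M, -1), Add(-105, M)))
m = Rational(37, 4) (m = Mul(Rational(1, 2), Pow(Add(-6, Mul(0, Mul(Mul(-4, 4), 5))), -1), Add(-105, Add(-6, Mul(0, Mul(Mul(-4, 4), 5))))) = Mul(Rational(1, 2), Pow(Add(-6, Mul(0, Mul(-16, 5))), -1), Add(-105, Add(-6, Mul(0, Mul(-16, 5))))) = Mul(Rational(1, 2), Pow(Add(-6, Mul(0, -80)), -1), Add(-105, Add(-6, Mul(0, -80)))) = Mul(Rational(1, 2), Pow(Add(-6, 0), -1), Add(-105, Add(-6, 0))) = Mul(Rational(1, 2), Pow(-6, -1), Add(-105, -6)) = Mul(Rational(1, 2), Rational(-1, 6), -111) = Rational(37, 4) ≈ 9.2500)
Mul(Add(Mul(-1, -257328), m), Add(-238106, -214725)) = Mul(Add(Mul(-1, -257328), Rational(37, 4)), Add(-238106, -214725)) = Mul(Add(257328, Rational(37, 4)), -452831) = Mul(Rational(1029349, 4), -452831) = Rational(-466121137019, 4)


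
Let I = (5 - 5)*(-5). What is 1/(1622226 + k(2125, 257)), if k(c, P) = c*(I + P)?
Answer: 1/2168351 ≈ 4.6118e-7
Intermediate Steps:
I = 0 (I = 0*(-5) = 0)
k(c, P) = P*c (k(c, P) = c*(0 + P) = c*P = P*c)
1/(1622226 + k(2125, 257)) = 1/(1622226 + 257*2125) = 1/(1622226 + 546125) = 1/2168351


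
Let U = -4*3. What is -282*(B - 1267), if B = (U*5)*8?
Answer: 492654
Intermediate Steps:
U = -12
B = -480 (B = -12*5*8 = -60*8 = -480)
-282*(B - 1267) = -282*(-480 - 1267) = -282*(-1747) = 492654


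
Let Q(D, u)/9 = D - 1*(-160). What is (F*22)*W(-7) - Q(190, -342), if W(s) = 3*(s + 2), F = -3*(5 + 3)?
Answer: 4770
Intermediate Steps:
Q(D, u) = 1440 + 9*D (Q(D, u) = 9*(D - 1*(-160)) = 9*(D + 160) = 9*(160 + D) = 1440 + 9*D)
F = -24 (F = -3*8 = -24)
W(s) = 6 + 3*s (W(s) = 3*(2 + s) = 6 + 3*s)
(F*22)*W(-7) - Q(190, -342) = (-24*22)*(6 + 3*(-7)) - (1440 + 9*190) = -528*(6 - 21) - (1440 + 1710) = -528*(-15) - 1*3150 = 7920 - 3150 = 4770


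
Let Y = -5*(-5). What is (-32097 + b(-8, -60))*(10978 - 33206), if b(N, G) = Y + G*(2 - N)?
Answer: 726233216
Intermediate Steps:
Y = 25
b(N, G) = 25 + G*(2 - N)
(-32097 + b(-8, -60))*(10978 - 33206) = (-32097 + (25 + 2*(-60) - 1*(-60)*(-8)))*(10978 - 33206) = (-32097 + (25 - 120 - 480))*(-22228) = (-32097 - 575)*(-22228) = -32672*(-22228) = 726233216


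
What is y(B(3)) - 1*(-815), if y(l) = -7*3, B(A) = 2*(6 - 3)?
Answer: 794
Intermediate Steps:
B(A) = 6 (B(A) = 2*3 = 6)
y(l) = -21
y(B(3)) - 1*(-815) = -21 - 1*(-815) = -21 + 815 = 794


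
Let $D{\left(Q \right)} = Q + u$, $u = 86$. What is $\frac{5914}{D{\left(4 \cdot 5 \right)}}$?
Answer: $\frac{2957}{53} \approx 55.792$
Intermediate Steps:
$D{\left(Q \right)} = 86 + Q$ ($D{\left(Q \right)} = Q + 86 = 86 + Q$)
$\frac{5914}{D{\left(4 \cdot 5 \right)}} = \frac{5914}{86 + 4 \cdot 5} = \frac{5914}{86 + 20} = \frac{5914}{106} = 5914 \cdot \frac{1}{106} = \frac{2957}{53}$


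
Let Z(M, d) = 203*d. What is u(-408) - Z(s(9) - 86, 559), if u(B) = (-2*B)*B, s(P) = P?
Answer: -446405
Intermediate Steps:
u(B) = -2*B**2
u(-408) - Z(s(9) - 86, 559) = -2*(-408)**2 - 203*559 = -2*166464 - 1*113477 = -332928 - 113477 = -446405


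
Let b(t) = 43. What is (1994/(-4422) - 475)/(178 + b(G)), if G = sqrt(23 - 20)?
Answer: -1051222/488631 ≈ -2.1514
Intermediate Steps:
G = sqrt(3) ≈ 1.7320
(1994/(-4422) - 475)/(178 + b(G)) = (1994/(-4422) - 475)/(178 + 43) = (1994*(-1/4422) - 475)/221 = (-997/2211 - 475)*(1/221) = -1051222/2211*1/221 = -1051222/488631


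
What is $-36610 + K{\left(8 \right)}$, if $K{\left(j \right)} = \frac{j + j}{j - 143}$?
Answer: $- \frac{4942366}{135} \approx -36610.0$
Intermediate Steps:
$K{\left(j \right)} = \frac{2 j}{-143 + j}$
$-36610 + K{\left(8 \right)} = -36610 + 2 \cdot 8 \frac{1}{-143 + 8} = -36610 + 2 \cdot 8 \frac{1}{-135} = -36610 + 2 \cdot 8 \left(- \frac{1}{135}\right) = -36610 - \frac{16}{135} = - \frac{4942366}{135}$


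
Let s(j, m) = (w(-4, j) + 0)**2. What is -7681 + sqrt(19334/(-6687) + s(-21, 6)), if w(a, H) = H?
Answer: -7681 + sqrt(2176717319)/2229 ≈ -7660.1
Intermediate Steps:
s(j, m) = j**2 (s(j, m) = (j + 0)**2 = j**2)
-7681 + sqrt(19334/(-6687) + s(-21, 6)) = -7681 + sqrt(19334/(-6687) + (-21)**2) = -7681 + sqrt(19334*(-1/6687) + 441) = -7681 + sqrt(-19334/6687 + 441) = -7681 + sqrt(2929633/6687) = -7681 + sqrt(2176717319)/2229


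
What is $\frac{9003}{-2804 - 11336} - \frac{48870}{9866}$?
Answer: $- \frac{389922699}{69752620} \approx -5.5901$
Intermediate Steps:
$\frac{9003}{-2804 - 11336} - \frac{48870}{9866} = \frac{9003}{-14140} - \frac{24435}{4933} = 9003 \left(- \frac{1}{14140}\right) - \frac{24435}{4933} = - \frac{9003}{14140} - \frac{24435}{4933} = - \frac{389922699}{69752620}$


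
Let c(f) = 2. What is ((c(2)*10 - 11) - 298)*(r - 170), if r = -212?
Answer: 110398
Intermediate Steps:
((c(2)*10 - 11) - 298)*(r - 170) = ((2*10 - 11) - 298)*(-212 - 170) = ((20 - 11) - 298)*(-382) = (9 - 298)*(-382) = -289*(-382) = 110398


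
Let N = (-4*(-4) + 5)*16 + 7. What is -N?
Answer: -343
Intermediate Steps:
N = 343 (N = (16 + 5)*16 + 7 = 21*16 + 7 = 336 + 7 = 343)
-N = -1*343 = -343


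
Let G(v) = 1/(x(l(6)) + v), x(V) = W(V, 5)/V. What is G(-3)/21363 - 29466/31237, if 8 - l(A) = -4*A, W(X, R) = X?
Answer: -1258995553/1334632062 ≈ -0.94333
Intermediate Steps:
l(A) = 8 + 4*A (l(A) = 8 - (-4)*A = 8 + 4*A)
x(V) = 1 (x(V) = V/V = 1)
G(v) = 1/(1 + v)
G(-3)/21363 - 29466/31237 = 1/((1 - 3)*21363) - 29466/31237 = (1/21363)/(-2) - 29466*1/31237 = -½*1/21363 - 29466/31237 = -1/42726 - 29466/31237 = -1258995553/1334632062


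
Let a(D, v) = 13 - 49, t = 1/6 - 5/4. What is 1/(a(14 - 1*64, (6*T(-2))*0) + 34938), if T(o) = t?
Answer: 1/34902 ≈ 2.8652e-5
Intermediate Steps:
t = -13/12 (t = 1*(⅙) - 5*¼ = ⅙ - 5/4 = -13/12 ≈ -1.0833)
T(o) = -13/12
a(D, v) = -36
1/(a(14 - 1*64, (6*T(-2))*0) + 34938) = 1/(-36 + 34938) = 1/34902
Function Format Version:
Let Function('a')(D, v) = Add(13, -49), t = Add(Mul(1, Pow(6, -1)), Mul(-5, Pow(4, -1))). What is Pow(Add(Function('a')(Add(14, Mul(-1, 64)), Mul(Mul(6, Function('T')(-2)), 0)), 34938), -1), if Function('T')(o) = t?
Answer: Rational(1, 34902) ≈ 2.8652e-5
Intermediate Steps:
t = Rational(-13, 12) (t = Add(Mul(1, Rational(1, 6)), Mul(-5, Rational(1, 4))) = Add(Rational(1, 6), Rational(-5, 4)) = Rational(-13, 12) ≈ -1.0833)
Function('T')(o) = Rational(-13, 12)
Function('a')(D, v) = -36
Pow(Add(Function('a')(Add(14, Mul(-1, 64)), Mul(Mul(6, Function('T')(-2)), 0)), 34938), -1) = Pow(Add(-36, 34938), -1) = Pow(34902, -1) = Rational(1, 34902)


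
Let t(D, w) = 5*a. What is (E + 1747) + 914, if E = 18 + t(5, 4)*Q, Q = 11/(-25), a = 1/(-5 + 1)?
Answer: 53591/20 ≈ 2679.6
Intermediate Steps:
a = -¼ (a = 1/(-4) = -¼ ≈ -0.25000)
t(D, w) = -5/4 (t(D, w) = 5*(-¼) = -5/4)
Q = -11/25 (Q = 11*(-1/25) = -11/25 ≈ -0.44000)
E = 371/20 (E = 18 - 5/4*(-11/25) = 18 + 11/20 = 371/20 ≈ 18.550)
(E + 1747) + 914 = (371/20 + 1747) + 914 = 35311/20 + 914 = 53591/20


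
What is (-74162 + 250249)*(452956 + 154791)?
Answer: 107016345989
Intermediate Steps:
(-74162 + 250249)*(452956 + 154791) = 176087*607747 = 107016345989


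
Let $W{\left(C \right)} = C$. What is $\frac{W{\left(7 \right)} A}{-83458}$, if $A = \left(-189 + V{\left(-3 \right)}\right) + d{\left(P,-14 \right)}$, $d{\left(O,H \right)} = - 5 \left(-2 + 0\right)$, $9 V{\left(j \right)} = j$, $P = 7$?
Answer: $\frac{1883}{125187} \approx 0.015042$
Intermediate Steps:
$V{\left(j \right)} = \frac{j}{9}$
$d{\left(O,H \right)} = 10$ ($d{\left(O,H \right)} = \left(-5\right) \left(-2\right) = 10$)
$A = - \frac{538}{3}$ ($A = \left(-189 + \frac{1}{9} \left(-3\right)\right) + 10 = \left(-189 - \frac{1}{3}\right) + 10 = - \frac{568}{3} + 10 = - \frac{538}{3} \approx -179.33$)
$\frac{W{\left(7 \right)} A}{-83458} = \frac{7 \left(- \frac{538}{3}\right)}{-83458} = \left(- \frac{3766}{3}\right) \left(- \frac{1}{83458}\right) = \frac{1883}{125187}$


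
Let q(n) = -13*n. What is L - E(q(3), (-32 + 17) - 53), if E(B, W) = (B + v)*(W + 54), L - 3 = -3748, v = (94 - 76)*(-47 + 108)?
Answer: 11081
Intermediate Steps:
v = 1098 (v = 18*61 = 1098)
L = -3745 (L = 3 - 3748 = -3745)
E(B, W) = (54 + W)*(1098 + B) (E(B, W) = (B + 1098)*(W + 54) = (1098 + B)*(54 + W) = (54 + W)*(1098 + B))
L - E(q(3), (-32 + 17) - 53) = -3745 - (59292 + 54*(-13*3) + 1098*((-32 + 17) - 53) + (-13*3)*((-32 + 17) - 53)) = -3745 - (59292 + 54*(-39) + 1098*(-15 - 53) - 39*(-15 - 53)) = -3745 - (59292 - 2106 + 1098*(-68) - 39*(-68)) = -3745 - (59292 - 2106 - 74664 + 2652) = -3745 - 1*(-14826) = -3745 + 14826 = 11081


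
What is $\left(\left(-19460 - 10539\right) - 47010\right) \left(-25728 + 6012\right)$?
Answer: $1518309444$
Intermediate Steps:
$\left(\left(-19460 - 10539\right) - 47010\right) \left(-25728 + 6012\right) = \left(-29999 - 47010\right) \left(-19716\right) = \left(-77009\right) \left(-19716\right) = 1518309444$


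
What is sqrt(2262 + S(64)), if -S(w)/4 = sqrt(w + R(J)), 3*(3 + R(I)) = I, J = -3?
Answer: sqrt(2262 - 8*sqrt(15)) ≈ 47.234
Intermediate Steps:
R(I) = -3 + I/3
S(w) = -4*sqrt(-4 + w) (S(w) = -4*sqrt(w + (-3 + (1/3)*(-3))) = -4*sqrt(w + (-3 - 1)) = -4*sqrt(w - 4) = -4*sqrt(-4 + w))
sqrt(2262 + S(64)) = sqrt(2262 - 4*sqrt(-4 + 64)) = sqrt(2262 - 8*sqrt(15))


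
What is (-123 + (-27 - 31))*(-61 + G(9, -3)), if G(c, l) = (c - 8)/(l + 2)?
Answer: 11222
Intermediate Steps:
G(c, l) = (-8 + c)/(2 + l)
(-123 + (-27 - 31))*(-61 + G(9, -3)) = (-123 + (-27 - 31))*(-61 + (-8 + 9)/(2 - 3)) = (-123 - 58)*(-61 + 1/(-1)) = -181*(-61 - 1*1) = -181*(-61 - 1) = -181*(-62) = 11222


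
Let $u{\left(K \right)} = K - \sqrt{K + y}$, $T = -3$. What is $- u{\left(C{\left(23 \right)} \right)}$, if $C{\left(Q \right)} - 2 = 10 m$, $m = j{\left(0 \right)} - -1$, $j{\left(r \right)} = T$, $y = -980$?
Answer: $18 + i \sqrt{998} \approx 18.0 + 31.591 i$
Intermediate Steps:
$j{\left(r \right)} = -3$
$m = -2$ ($m = -3 - -1 = -3 + 1 = -2$)
$C{\left(Q \right)} = -18$ ($C{\left(Q \right)} = 2 + 10 \left(-2\right) = 2 - 20 = -18$)
$u{\left(K \right)} = K - \sqrt{-980 + K}$ ($u{\left(K \right)} = K - \sqrt{K - 980} = K - \sqrt{-980 + K}$)
$- u{\left(C{\left(23 \right)} \right)} = - (-18 - \sqrt{-980 - 18}) = - (-18 - \sqrt{-998}) = - (-18 - i \sqrt{998}) = 18 + i \sqrt{998}$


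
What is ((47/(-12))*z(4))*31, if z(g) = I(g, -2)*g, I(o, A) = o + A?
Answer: -2914/3 ≈ -971.33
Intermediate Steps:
I(o, A) = A + o
z(g) = g*(-2 + g) (z(g) = (-2 + g)*g = g*(-2 + g))
((47/(-12))*z(4))*31 = ((47/(-12))*(4*(-2 + 4)))*31 = ((47*(-1/12))*(4*2))*31 = -47/12*8*31 = -94/3*31 = -2914/3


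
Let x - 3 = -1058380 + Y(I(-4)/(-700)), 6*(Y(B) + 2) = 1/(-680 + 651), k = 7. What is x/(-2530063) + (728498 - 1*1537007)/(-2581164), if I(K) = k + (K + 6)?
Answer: 15393936258629/21042746496292 ≈ 0.73156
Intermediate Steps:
I(K) = 13 + K (I(K) = 7 + (K + 6) = 7 + (6 + K) = 13 + K)
Y(B) = -349/174 (Y(B) = -2 + 1/(6*(-680 + 651)) = -2 + (⅙)/(-29) = -2 + (⅙)*(-1/29) = -2 - 1/174 = -349/174)
x = -184157947/174 (x = 3 + (-1058380 - 349/174) = 3 - 184158469/174 = -184157947/174 ≈ -1.0584e+6)
x/(-2530063) + (728498 - 1*1537007)/(-2581164) = -184157947/174/(-2530063) + (728498 - 1*1537007)/(-2581164) = -184157947/174*(-1/2530063) + (728498 - 1537007)*(-1/2581164) = 184157947/440230962 - 808509*(-1/2581164) = 184157947/440230962 + 269503/860388 = 15393936258629/21042746496292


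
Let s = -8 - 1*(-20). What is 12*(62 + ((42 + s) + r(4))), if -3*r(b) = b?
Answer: 1376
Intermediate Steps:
r(b) = -b/3
s = 12 (s = -8 + 20 = 12)
12*(62 + ((42 + s) + r(4))) = 12*(62 + ((42 + 12) - ⅓*4)) = 12*(62 + (54 - 4/3)) = 12*(62 + 158/3) = 12*(344/3) = 1376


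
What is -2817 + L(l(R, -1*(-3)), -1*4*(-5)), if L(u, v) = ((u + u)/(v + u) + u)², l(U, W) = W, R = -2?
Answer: -1484568/529 ≈ -2806.4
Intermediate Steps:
L(u, v) = (u + 2*u/(u + v))² (L(u, v) = ((2*u)/(u + v) + u)² = (2*u/(u + v) + u)² = (u + 2*u/(u + v))²)
-2817 + L(l(R, -1*(-3)), -1*4*(-5)) = -2817 + (-1*(-3))²*(2 - 1*(-3) - 1*4*(-5))²/(-1*(-3) - 1*4*(-5))² = -2817 + 3²*(2 + 3 - 4*(-5))²/(3 - 4*(-5))² = -2817 + 9*(2 + 3 + 20)²/(3 + 20)² = -2817 + 9*25²/23² = -2817 + 9*(1/529)*625 = -2817 + 5625/529 = -1484568/529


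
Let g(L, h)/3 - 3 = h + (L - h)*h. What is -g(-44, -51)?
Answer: 1215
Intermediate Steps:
g(L, h) = 9 + 3*h + 3*h*(L - h) (g(L, h) = 9 + 3*(h + (L - h)*h) = 9 + 3*(h + h*(L - h)) = 9 + (3*h + 3*h*(L - h)) = 9 + 3*h + 3*h*(L - h))
-g(-44, -51) = -(9 - 3*(-51)² + 3*(-51) + 3*(-44)*(-51)) = -(9 - 3*2601 - 153 + 6732) = -(9 - 7803 - 153 + 6732) = -1*(-1215) = 1215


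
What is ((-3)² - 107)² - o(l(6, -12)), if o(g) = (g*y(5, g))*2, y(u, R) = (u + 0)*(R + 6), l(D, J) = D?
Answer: 8884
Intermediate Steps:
y(u, R) = u*(6 + R)
o(g) = 2*g*(30 + 5*g) (o(g) = (g*(5*(6 + g)))*2 = (g*(30 + 5*g))*2 = 2*g*(30 + 5*g))
((-3)² - 107)² - o(l(6, -12)) = ((-3)² - 107)² - 10*6*(6 + 6) = (9 - 107)² - 10*6*12 = (-98)² - 1*720 = 9604 - 720 = 8884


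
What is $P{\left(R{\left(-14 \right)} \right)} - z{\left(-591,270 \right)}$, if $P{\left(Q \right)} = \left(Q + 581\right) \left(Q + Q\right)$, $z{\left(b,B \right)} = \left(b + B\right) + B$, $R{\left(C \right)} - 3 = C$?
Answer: $-12489$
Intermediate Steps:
$R{\left(C \right)} = 3 + C$
$z{\left(b,B \right)} = b + 2 B$ ($z{\left(b,B \right)} = \left(B + b\right) + B = b + 2 B$)
$P{\left(Q \right)} = 2 Q \left(581 + Q\right)$ ($P{\left(Q \right)} = \left(581 + Q\right) 2 Q = 2 Q \left(581 + Q\right)$)
$P{\left(R{\left(-14 \right)} \right)} - z{\left(-591,270 \right)} = 2 \left(3 - 14\right) \left(581 + \left(3 - 14\right)\right) - \left(-591 + 2 \cdot 270\right) = 2 \left(-11\right) \left(581 - 11\right) - \left(-591 + 540\right) = 2 \left(-11\right) 570 - -51 = -12540 + 51 = -12489$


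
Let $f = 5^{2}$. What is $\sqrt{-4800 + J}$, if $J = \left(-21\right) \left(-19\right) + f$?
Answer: $2 i \sqrt{1094} \approx 66.151 i$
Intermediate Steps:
$f = 25$
$J = 424$ ($J = \left(-21\right) \left(-19\right) + 25 = 399 + 25 = 424$)
$\sqrt{-4800 + J} = \sqrt{-4800 + 424} = \sqrt{-4376} = 2 i \sqrt{1094}$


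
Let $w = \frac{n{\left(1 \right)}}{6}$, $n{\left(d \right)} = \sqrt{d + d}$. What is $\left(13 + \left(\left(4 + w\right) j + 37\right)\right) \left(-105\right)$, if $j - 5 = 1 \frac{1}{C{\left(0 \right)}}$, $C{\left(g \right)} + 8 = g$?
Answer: $- \frac{14595}{2} - \frac{1365 \sqrt{2}}{16} \approx -7418.1$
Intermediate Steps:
$C{\left(g \right)} = -8 + g$
$n{\left(d \right)} = \sqrt{2} \sqrt{d}$ ($n{\left(d \right)} = \sqrt{2 d} = \sqrt{2} \sqrt{d}$)
$j = \frac{39}{8}$ ($j = 5 + 1 \frac{1}{-8 + 0} = 5 + 1 \frac{1}{-8} = 5 + 1 \left(- \frac{1}{8}\right) = 5 - \frac{1}{8} = \frac{39}{8} \approx 4.875$)
$w = \frac{\sqrt{2}}{6}$ ($w = \frac{\sqrt{2} \sqrt{1}}{6} = \sqrt{2} \cdot 1 \cdot \frac{1}{6} = \sqrt{2} \cdot \frac{1}{6} = \frac{\sqrt{2}}{6} \approx 0.2357$)
$\left(13 + \left(\left(4 + w\right) j + 37\right)\right) \left(-105\right) = \left(13 + \left(\left(4 + \frac{\sqrt{2}}{6}\right) \frac{39}{8} + 37\right)\right) \left(-105\right) = \left(13 + \left(\left(\frac{39}{2} + \frac{13 \sqrt{2}}{16}\right) + 37\right)\right) \left(-105\right) = \left(13 + \left(\frac{113}{2} + \frac{13 \sqrt{2}}{16}\right)\right) \left(-105\right) = \left(\frac{139}{2} + \frac{13 \sqrt{2}}{16}\right) \left(-105\right) = - \frac{14595}{2} - \frac{1365 \sqrt{2}}{16}$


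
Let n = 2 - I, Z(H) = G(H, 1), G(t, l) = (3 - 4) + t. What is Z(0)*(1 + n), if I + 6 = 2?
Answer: -7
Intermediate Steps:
I = -4 (I = -6 + 2 = -4)
G(t, l) = -1 + t
Z(H) = -1 + H
n = 6 (n = 2 - 1*(-4) = 2 + 4 = 6)
Z(0)*(1 + n) = (-1 + 0)*(1 + 6) = -1*7 = -7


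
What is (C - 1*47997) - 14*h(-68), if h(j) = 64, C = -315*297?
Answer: -142448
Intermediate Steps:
C = -93555
(C - 1*47997) - 14*h(-68) = (-93555 - 1*47997) - 14*64 = (-93555 - 47997) - 896 = -141552 - 896 = -142448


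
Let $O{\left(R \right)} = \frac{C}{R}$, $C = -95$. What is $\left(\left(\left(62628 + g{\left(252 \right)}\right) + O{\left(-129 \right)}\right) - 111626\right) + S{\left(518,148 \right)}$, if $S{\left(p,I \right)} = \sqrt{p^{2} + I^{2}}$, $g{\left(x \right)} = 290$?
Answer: $- \frac{6283237}{129} + 74 \sqrt{53} \approx -48169.0$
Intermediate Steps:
$O{\left(R \right)} = - \frac{95}{R}$
$S{\left(p,I \right)} = \sqrt{I^{2} + p^{2}}$
$\left(\left(\left(62628 + g{\left(252 \right)}\right) + O{\left(-129 \right)}\right) - 111626\right) + S{\left(518,148 \right)} = \left(\left(\left(62628 + 290\right) - \frac{95}{-129}\right) - 111626\right) + \sqrt{148^{2} + 518^{2}} = \left(\left(62918 - - \frac{95}{129}\right) - 111626\right) + \sqrt{21904 + 268324} = \left(\left(62918 + \frac{95}{129}\right) - 111626\right) + \sqrt{290228} = \left(\frac{8116517}{129} - 111626\right) + 74 \sqrt{53} = - \frac{6283237}{129} + 74 \sqrt{53}$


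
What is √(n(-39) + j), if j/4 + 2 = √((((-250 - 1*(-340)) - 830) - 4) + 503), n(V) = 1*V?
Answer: √(-47 + 4*I*√241) ≈ 3.9293 + 7.9018*I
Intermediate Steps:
n(V) = V
j = -8 + 4*I*√241 (j = -8 + 4*√((((-250 - 1*(-340)) - 830) - 4) + 503) = -8 + 4*√((((-250 + 340) - 830) - 4) + 503) = -8 + 4*√(((90 - 830) - 4) + 503) = -8 + 4*√((-740 - 4) + 503) = -8 + 4*√(-744 + 503) = -8 + 4*√(-241) = -8 + 4*(I*√241) = -8 + 4*I*√241 ≈ -8.0 + 62.097*I)
√(n(-39) + j) = √(-39 + (-8 + 4*I*√241)) = √(-47 + 4*I*√241)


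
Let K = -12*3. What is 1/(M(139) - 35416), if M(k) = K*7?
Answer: -1/35668 ≈ -2.8036e-5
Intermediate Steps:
K = -36
M(k) = -252 (M(k) = -36*7 = -252)
1/(M(139) - 35416) = 1/(-252 - 35416) = 1/(-35668) = -1/35668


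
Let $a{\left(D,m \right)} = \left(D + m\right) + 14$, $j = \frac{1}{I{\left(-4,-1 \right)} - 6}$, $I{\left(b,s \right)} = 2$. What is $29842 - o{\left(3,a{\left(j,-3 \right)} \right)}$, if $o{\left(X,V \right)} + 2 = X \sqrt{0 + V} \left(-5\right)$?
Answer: $29844 + \frac{15 \sqrt{43}}{2} \approx 29893.0$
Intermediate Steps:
$j = - \frac{1}{4}$ ($j = \frac{1}{2 - 6} = \frac{1}{-4} = - \frac{1}{4} \approx -0.25$)
$a{\left(D,m \right)} = 14 + D + m$
$o{\left(X,V \right)} = -2 - 5 X \sqrt{V}$ ($o{\left(X,V \right)} = -2 + X \sqrt{0 + V} \left(-5\right) = -2 + X \sqrt{V} \left(-5\right) = -2 - 5 X \sqrt{V}$)
$29842 - o{\left(3,a{\left(j,-3 \right)} \right)} = 29842 - \left(-2 - 15 \sqrt{14 - \frac{1}{4} - 3}\right) = 29842 - \left(-2 - 15 \sqrt{\frac{43}{4}}\right) = 29842 - \left(-2 - 15 \frac{\sqrt{43}}{2}\right) = 29842 - \left(-2 - \frac{15 \sqrt{43}}{2}\right) = 29842 + \left(2 + \frac{15 \sqrt{43}}{2}\right) = 29844 + \frac{15 \sqrt{43}}{2}$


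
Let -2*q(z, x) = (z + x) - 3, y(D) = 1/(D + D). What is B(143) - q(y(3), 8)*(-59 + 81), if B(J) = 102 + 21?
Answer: 1079/6 ≈ 179.83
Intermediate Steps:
y(D) = 1/(2*D)
q(z, x) = 3/2 - x/2 - z/2 (q(z, x) = -((z + x) - 3)/2 = -((x + z) - 3)/2 = -(-3 + x + z)/2 = 3/2 - x/2 - z/2)
B(J) = 123
B(143) - q(y(3), 8)*(-59 + 81) = 123 - (3/2 - ½*8 - 1/(4*3))*(-59 + 81) = 123 - (3/2 - 4 - 1/(4*3))*22 = 123 - (3/2 - 4 - ½*⅙)*22 = 123 - (3/2 - 4 - 1/12)*22 = 123 - (-31)*22/12 = 123 - 1*(-341/6) = 123 + 341/6 = 1079/6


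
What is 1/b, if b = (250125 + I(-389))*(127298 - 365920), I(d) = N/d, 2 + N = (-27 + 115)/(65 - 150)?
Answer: -33065/1973495423618226 ≈ -1.6755e-11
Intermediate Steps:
N = -258/85 (N = -2 + (-27 + 115)/(65 - 150) = -2 + 88/(-85) = -2 + 88*(-1/85) = -2 - 88/85 = -258/85 ≈ -3.0353)
I(d) = -258/(85*d)
b = -1973495423618226/33065 (b = (250125 - 258/85/(-389))*(127298 - 365920) = (250125 - 258/85*(-1/389))*(-238622) = (250125 + 258/33065)*(-238622) = (8270383383/33065)*(-238622) = -1973495423618226/33065 ≈ -5.9685e+10)
1/b = 1/(-1973495423618226/33065) = -33065/1973495423618226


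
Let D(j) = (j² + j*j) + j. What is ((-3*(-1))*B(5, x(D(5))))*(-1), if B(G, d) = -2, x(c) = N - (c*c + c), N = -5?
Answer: 6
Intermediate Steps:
D(j) = j + 2*j² (D(j) = (j² + j²) + j = 2*j² + j = j + 2*j²)
x(c) = -5 - c - c² (x(c) = -5 - (c*c + c) = -5 - (c² + c) = -5 - (c + c²) = -5 + (-c - c²) = -5 - c - c²)
((-3*(-1))*B(5, x(D(5))))*(-1) = (-3*(-1)*(-2))*(-1) = (3*(-2))*(-1) = -6*(-1) = 6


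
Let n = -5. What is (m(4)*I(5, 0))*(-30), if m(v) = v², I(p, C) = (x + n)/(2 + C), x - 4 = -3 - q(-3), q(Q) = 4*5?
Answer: 5760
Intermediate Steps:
q(Q) = 20
x = -19 (x = 4 + (-3 - 1*20) = 4 + (-3 - 20) = 4 - 23 = -19)
I(p, C) = -24/(2 + C) (I(p, C) = (-19 - 5)/(2 + C) = -24/(2 + C))
(m(4)*I(5, 0))*(-30) = (4²*(-24/(2 + 0)))*(-30) = (16*(-24/2))*(-30) = (16*(-24*½))*(-30) = (16*(-12))*(-30) = -192*(-30) = 5760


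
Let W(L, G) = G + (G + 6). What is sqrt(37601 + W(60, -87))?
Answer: sqrt(37433) ≈ 193.48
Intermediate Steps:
W(L, G) = 6 + 2*G (W(L, G) = G + (6 + G) = 6 + 2*G)
sqrt(37601 + W(60, -87)) = sqrt(37601 + (6 + 2*(-87))) = sqrt(37601 + (6 - 174)) = sqrt(37601 - 168) = sqrt(37433)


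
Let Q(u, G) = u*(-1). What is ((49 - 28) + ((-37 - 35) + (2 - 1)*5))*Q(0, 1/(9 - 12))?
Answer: 0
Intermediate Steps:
Q(u, G) = -u
((49 - 28) + ((-37 - 35) + (2 - 1)*5))*Q(0, 1/(9 - 12)) = ((49 - 28) + ((-37 - 35) + (2 - 1)*5))*(-1*0) = (21 + (-72 + 1*5))*0 = (21 + (-72 + 5))*0 = (21 - 67)*0 = -46*0 = 0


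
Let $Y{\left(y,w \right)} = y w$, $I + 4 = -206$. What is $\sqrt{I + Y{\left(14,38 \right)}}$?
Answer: $\sqrt{322} \approx 17.944$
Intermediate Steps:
$I = -210$ ($I = -4 - 206 = -210$)
$Y{\left(y,w \right)} = w y$
$\sqrt{I + Y{\left(14,38 \right)}} = \sqrt{-210 + 38 \cdot 14} = \sqrt{-210 + 532} = \sqrt{322}$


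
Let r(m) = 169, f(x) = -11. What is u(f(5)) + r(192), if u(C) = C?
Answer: 158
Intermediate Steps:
u(f(5)) + r(192) = -11 + 169 = 158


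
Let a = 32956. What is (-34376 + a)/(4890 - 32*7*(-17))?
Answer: -710/4349 ≈ -0.16326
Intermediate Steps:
(-34376 + a)/(4890 - 32*7*(-17)) = (-34376 + 32956)/(4890 - 32*7*(-17)) = -1420/(4890 - 224*(-17)) = -1420/(4890 + 3808) = -1420/8698 = -1420*1/8698 = -710/4349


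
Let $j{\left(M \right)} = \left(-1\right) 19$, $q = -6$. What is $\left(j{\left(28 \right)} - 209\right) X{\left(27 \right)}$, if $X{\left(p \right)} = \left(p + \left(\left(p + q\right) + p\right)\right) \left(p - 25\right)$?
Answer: $-34200$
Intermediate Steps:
$X{\left(p \right)} = \left(-25 + p\right) \left(-6 + 3 p\right)$ ($X{\left(p \right)} = \left(p + \left(\left(p - 6\right) + p\right)\right) \left(p - 25\right) = \left(p + \left(\left(-6 + p\right) + p\right)\right) \left(-25 + p\right) = \left(p + \left(-6 + 2 p\right)\right) \left(-25 + p\right) = \left(-6 + 3 p\right) \left(-25 + p\right) = \left(-25 + p\right) \left(-6 + 3 p\right)$)
$j{\left(M \right)} = -19$
$\left(j{\left(28 \right)} - 209\right) X{\left(27 \right)} = \left(-19 - 209\right) \left(150 - 2187 + 3 \cdot 27^{2}\right) = - 228 \left(150 - 2187 + 3 \cdot 729\right) = - 228 \left(150 - 2187 + 2187\right) = \left(-228\right) 150 = -34200$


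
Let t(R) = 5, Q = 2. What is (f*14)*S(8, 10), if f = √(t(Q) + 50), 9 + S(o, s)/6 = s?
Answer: 84*√55 ≈ 622.96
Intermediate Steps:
S(o, s) = -54 + 6*s
f = √55 (f = √(5 + 50) = √55 ≈ 7.4162)
(f*14)*S(8, 10) = (√55*14)*(-54 + 6*10) = (14*√55)*(-54 + 60) = (14*√55)*6 = 84*√55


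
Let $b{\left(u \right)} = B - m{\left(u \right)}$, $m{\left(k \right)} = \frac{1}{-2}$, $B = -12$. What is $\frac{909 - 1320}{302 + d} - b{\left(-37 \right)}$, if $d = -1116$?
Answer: $\frac{4886}{407} \approx 12.005$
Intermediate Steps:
$m{\left(k \right)} = - \frac{1}{2}$
$b{\left(u \right)} = - \frac{23}{2}$ ($b{\left(u \right)} = -12 - - \frac{1}{2} = -12 + \frac{1}{2} = - \frac{23}{2}$)
$\frac{909 - 1320}{302 + d} - b{\left(-37 \right)} = \frac{909 - 1320}{302 - 1116} - - \frac{23}{2} = - \frac{411}{-814} + \frac{23}{2} = \left(-411\right) \left(- \frac{1}{814}\right) + \frac{23}{2} = \frac{411}{814} + \frac{23}{2} = \frac{4886}{407}$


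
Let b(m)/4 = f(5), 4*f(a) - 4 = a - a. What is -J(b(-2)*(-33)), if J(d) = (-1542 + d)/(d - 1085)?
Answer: -1674/1217 ≈ -1.3755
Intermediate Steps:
f(a) = 1 (f(a) = 1 + (a - a)/4 = 1 + (¼)*0 = 1 + 0 = 1)
b(m) = 4 (b(m) = 4*1 = 4)
J(d) = (-1542 + d)/(-1085 + d)
-J(b(-2)*(-33)) = -(-1542 + 4*(-33))/(-1085 + 4*(-33)) = -(-1542 - 132)/(-1085 - 132) = -(-1674)/(-1217) = -(-1)*(-1674)/1217 = -1*1674/1217 = -1674/1217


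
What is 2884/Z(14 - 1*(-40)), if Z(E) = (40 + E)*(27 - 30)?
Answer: -1442/141 ≈ -10.227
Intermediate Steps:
Z(E) = -120 - 3*E (Z(E) = (40 + E)*(-3) = -120 - 3*E)
2884/Z(14 - 1*(-40)) = 2884/(-120 - 3*(14 - 1*(-40))) = 2884/(-120 - 3*(14 + 40)) = 2884/(-120 - 3*54) = 2884/(-120 - 162) = 2884/(-282) = 2884*(-1/282) = -1442/141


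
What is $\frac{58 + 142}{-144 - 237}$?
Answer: $- \frac{200}{381} \approx -0.52493$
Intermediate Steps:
$\frac{58 + 142}{-144 - 237} = \frac{200}{-381} = 200 \left(- \frac{1}{381}\right) = - \frac{200}{381}$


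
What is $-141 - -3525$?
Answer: $3384$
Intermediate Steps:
$-141 - -3525 = -141 + 3525 = 3384$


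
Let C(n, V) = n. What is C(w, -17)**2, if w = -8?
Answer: 64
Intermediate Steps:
C(w, -17)**2 = (-8)**2 = 64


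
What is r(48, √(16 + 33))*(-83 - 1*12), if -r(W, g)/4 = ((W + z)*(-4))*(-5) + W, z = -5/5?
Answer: 375440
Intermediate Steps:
z = -1 (z = -5*⅕ = -1)
r(W, g) = 80 - 84*W (r(W, g) = -4*(((W - 1)*(-4))*(-5) + W) = -4*(((-1 + W)*(-4))*(-5) + W) = -4*((4 - 4*W)*(-5) + W) = -4*((-20 + 20*W) + W) = -4*(-20 + 21*W) = 80 - 84*W)
r(48, √(16 + 33))*(-83 - 1*12) = (80 - 84*48)*(-83 - 1*12) = (80 - 4032)*(-83 - 12) = -3952*(-95) = 375440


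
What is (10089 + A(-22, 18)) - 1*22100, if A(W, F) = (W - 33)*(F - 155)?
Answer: -4476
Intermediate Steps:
A(W, F) = (-155 + F)*(-33 + W) (A(W, F) = (-33 + W)*(-155 + F) = (-155 + F)*(-33 + W))
(10089 + A(-22, 18)) - 1*22100 = (10089 + (5115 - 155*(-22) - 33*18 + 18*(-22))) - 1*22100 = (10089 + (5115 + 3410 - 594 - 396)) - 22100 = (10089 + 7535) - 22100 = 17624 - 22100 = -4476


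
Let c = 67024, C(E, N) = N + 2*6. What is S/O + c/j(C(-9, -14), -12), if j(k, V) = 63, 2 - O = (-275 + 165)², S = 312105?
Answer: 791193737/762174 ≈ 1038.1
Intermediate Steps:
C(E, N) = 12 + N (C(E, N) = N + 12 = 12 + N)
O = -12098 (O = 2 - (-275 + 165)² = 2 - 1*(-110)² = 2 - 1*12100 = 2 - 12100 = -12098)
S/O + c/j(C(-9, -14), -12) = 312105/(-12098) + 67024/63 = 312105*(-1/12098) + 67024*(1/63) = -312105/12098 + 67024/63 = 791193737/762174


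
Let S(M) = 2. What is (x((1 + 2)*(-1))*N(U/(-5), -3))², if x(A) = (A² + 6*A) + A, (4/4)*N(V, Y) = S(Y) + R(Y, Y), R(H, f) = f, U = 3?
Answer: 144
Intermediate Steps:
N(V, Y) = 2 + Y
x(A) = A² + 7*A
(x((1 + 2)*(-1))*N(U/(-5), -3))² = ((((1 + 2)*(-1))*(7 + (1 + 2)*(-1)))*(2 - 3))² = (((3*(-1))*(7 + 3*(-1)))*(-1))² = (-3*(7 - 3)*(-1))² = (-3*4*(-1))² = (-12*(-1))² = 12² = 144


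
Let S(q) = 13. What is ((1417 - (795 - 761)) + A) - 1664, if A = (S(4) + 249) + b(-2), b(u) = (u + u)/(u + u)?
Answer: -18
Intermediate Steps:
b(u) = 1 (b(u) = (2*u)/((2*u)) = (2*u)*(1/(2*u)) = 1)
A = 263 (A = (13 + 249) + 1 = 262 + 1 = 263)
((1417 - (795 - 761)) + A) - 1664 = ((1417 - (795 - 761)) + 263) - 1664 = ((1417 - 1*34) + 263) - 1664 = ((1417 - 34) + 263) - 1664 = (1383 + 263) - 1664 = 1646 - 1664 = -18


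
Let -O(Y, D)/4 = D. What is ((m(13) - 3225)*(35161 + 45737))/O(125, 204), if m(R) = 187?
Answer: 20480677/68 ≈ 3.0119e+5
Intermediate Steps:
O(Y, D) = -4*D
((m(13) - 3225)*(35161 + 45737))/O(125, 204) = ((187 - 3225)*(35161 + 45737))/((-4*204)) = -3038*80898/(-816) = -245768124*(-1/816) = 20480677/68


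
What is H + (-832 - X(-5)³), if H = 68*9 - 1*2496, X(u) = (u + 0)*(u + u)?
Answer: -127716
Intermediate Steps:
X(u) = 2*u² (X(u) = u*(2*u) = 2*u²)
H = -1884 (H = 612 - 2496 = -1884)
H + (-832 - X(-5)³) = -1884 + (-832 - (2*(-5)²)³) = -1884 + (-832 - (2*25)³) = -1884 + (-832 - 1*50³) = -1884 + (-832 - 1*125000) = -1884 + (-832 - 125000) = -1884 - 125832 = -127716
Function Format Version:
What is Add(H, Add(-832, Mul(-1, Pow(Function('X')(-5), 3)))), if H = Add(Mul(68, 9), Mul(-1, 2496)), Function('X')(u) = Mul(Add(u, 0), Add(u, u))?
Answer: -127716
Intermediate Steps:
Function('X')(u) = Mul(2, Pow(u, 2)) (Function('X')(u) = Mul(u, Mul(2, u)) = Mul(2, Pow(u, 2)))
H = -1884 (H = Add(612, -2496) = -1884)
Add(H, Add(-832, Mul(-1, Pow(Function('X')(-5), 3)))) = Add(-1884, Add(-832, Mul(-1, Pow(Mul(2, Pow(-5, 2)), 3)))) = Add(-1884, Add(-832, Mul(-1, Pow(Mul(2, 25), 3)))) = Add(-1884, Add(-832, Mul(-1, Pow(50, 3)))) = Add(-1884, Add(-832, Mul(-1, 125000))) = Add(-1884, Add(-832, -125000)) = Add(-1884, -125832) = -127716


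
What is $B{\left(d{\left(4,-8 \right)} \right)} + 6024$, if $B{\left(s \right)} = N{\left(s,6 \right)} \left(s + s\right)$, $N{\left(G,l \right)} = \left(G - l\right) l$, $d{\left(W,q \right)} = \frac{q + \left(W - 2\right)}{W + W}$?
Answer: $\frac{24339}{4} \approx 6084.8$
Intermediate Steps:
$d{\left(W,q \right)} = \frac{-2 + W + q}{2 W}$ ($d{\left(W,q \right)} = \frac{q + \left(-2 + W\right)}{2 W} = \left(-2 + W + q\right) \frac{1}{2 W} = \frac{-2 + W + q}{2 W}$)
$N{\left(G,l \right)} = l \left(G - l\right)$
$B{\left(s \right)} = 2 s \left(-36 + 6 s\right)$ ($B{\left(s \right)} = 6 \left(s - 6\right) \left(s + s\right) = 6 \left(s - 6\right) 2 s = 6 \left(-6 + s\right) 2 s = \left(-36 + 6 s\right) 2 s = 2 s \left(-36 + 6 s\right)$)
$B{\left(d{\left(4,-8 \right)} \right)} + 6024 = 12 \frac{-2 + 4 - 8}{2 \cdot 4} \left(-6 + \frac{-2 + 4 - 8}{2 \cdot 4}\right) + 6024 = 12 \cdot \frac{1}{2} \cdot \frac{1}{4} \left(-6\right) \left(-6 + \frac{1}{2} \cdot \frac{1}{4} \left(-6\right)\right) + 6024 = 12 \left(- \frac{3}{4}\right) \left(-6 - \frac{3}{4}\right) + 6024 = 12 \left(- \frac{3}{4}\right) \left(- \frac{27}{4}\right) + 6024 = \frac{243}{4} + 6024 = \frac{24339}{4}$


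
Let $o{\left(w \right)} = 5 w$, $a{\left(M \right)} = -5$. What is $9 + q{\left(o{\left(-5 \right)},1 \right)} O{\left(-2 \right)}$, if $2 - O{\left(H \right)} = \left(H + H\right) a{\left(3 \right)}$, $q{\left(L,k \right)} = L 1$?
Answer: $459$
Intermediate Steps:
$q{\left(L,k \right)} = L$
$O{\left(H \right)} = 2 + 10 H$ ($O{\left(H \right)} = 2 - \left(H + H\right) \left(-5\right) = 2 - 2 H \left(-5\right) = 2 - - 10 H = 2 + 10 H$)
$9 + q{\left(o{\left(-5 \right)},1 \right)} O{\left(-2 \right)} = 9 + 5 \left(-5\right) \left(2 + 10 \left(-2\right)\right) = 9 - 25 \left(2 - 20\right) = 9 - -450 = 9 + 450 = 459$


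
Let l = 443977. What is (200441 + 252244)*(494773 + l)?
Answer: 424958043750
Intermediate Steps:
(200441 + 252244)*(494773 + l) = (200441 + 252244)*(494773 + 443977) = 452685*938750 = 424958043750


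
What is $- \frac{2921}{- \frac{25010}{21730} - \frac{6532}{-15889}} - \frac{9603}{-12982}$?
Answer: $\frac{31939414999273}{8088214406} \approx 3948.9$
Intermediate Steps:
$- \frac{2921}{- \frac{25010}{21730} - \frac{6532}{-15889}} - \frac{9603}{-12982} = - \frac{2921}{\left(-25010\right) \frac{1}{21730} - - \frac{6532}{15889}} - - \frac{9603}{12982} = - \frac{2921}{- \frac{61}{53} + \frac{6532}{15889}} + \frac{9603}{12982} = - \frac{2921}{- \frac{623033}{842117}} + \frac{9603}{12982} = \left(-2921\right) \left(- \frac{842117}{623033}\right) + \frac{9603}{12982} = \frac{2459823757}{623033} + \frac{9603}{12982} = \frac{31939414999273}{8088214406}$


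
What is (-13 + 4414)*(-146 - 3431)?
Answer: -15742377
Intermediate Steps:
(-13 + 4414)*(-146 - 3431) = 4401*(-3577) = -15742377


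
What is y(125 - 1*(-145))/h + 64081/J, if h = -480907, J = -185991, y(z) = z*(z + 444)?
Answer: -9524620921/12777767691 ≈ -0.74541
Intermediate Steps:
y(z) = z*(444 + z)
y(125 - 1*(-145))/h + 64081/J = ((125 - 1*(-145))*(444 + (125 - 1*(-145))))/(-480907) + 64081/(-185991) = ((125 + 145)*(444 + (125 + 145)))*(-1/480907) + 64081*(-1/185991) = (270*(444 + 270))*(-1/480907) - 64081/185991 = (270*714)*(-1/480907) - 64081/185991 = 192780*(-1/480907) - 64081/185991 = -27540/68701 - 64081/185991 = -9524620921/12777767691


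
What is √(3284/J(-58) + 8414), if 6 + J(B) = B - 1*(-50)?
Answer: 2*√100198/7 ≈ 90.440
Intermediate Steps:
J(B) = 44 + B (J(B) = -6 + (B - 1*(-50)) = -6 + (B + 50) = -6 + (50 + B) = 44 + B)
√(3284/J(-58) + 8414) = √(3284/(44 - 58) + 8414) = √(3284/(-14) + 8414) = √(3284*(-1/14) + 8414) = √(-1642/7 + 8414) = √(57256/7) = 2*√100198/7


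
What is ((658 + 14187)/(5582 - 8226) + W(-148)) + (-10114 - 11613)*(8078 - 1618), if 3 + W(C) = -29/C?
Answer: -3432697169835/24457 ≈ -1.4036e+8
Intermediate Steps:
W(C) = -3 - 29/C
((658 + 14187)/(5582 - 8226) + W(-148)) + (-10114 - 11613)*(8078 - 1618) = ((658 + 14187)/(5582 - 8226) + (-3 - 29/(-148))) + (-10114 - 11613)*(8078 - 1618) = (14845/(-2644) + (-3 - 29*(-1/148))) - 21727*6460 = (14845*(-1/2644) + (-3 + 29/148)) - 140356420 = (-14845/2644 - 415/148) - 140356420 = -205895/24457 - 140356420 = -3432697169835/24457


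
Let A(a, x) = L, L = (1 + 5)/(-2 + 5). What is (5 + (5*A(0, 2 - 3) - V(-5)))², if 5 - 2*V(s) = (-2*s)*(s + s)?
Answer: 5625/4 ≈ 1406.3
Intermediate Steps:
L = 2 (L = 6/3 = 6*(⅓) = 2)
A(a, x) = 2
V(s) = 5/2 + 2*s² (V(s) = 5/2 - (-2*s)*(s + s)/2 = 5/2 - (-2*s)*2*s/2 = 5/2 - (-2)*s² = 5/2 + 2*s²)
(5 + (5*A(0, 2 - 3) - V(-5)))² = (5 + (5*2 - (5/2 + 2*(-5)²)))² = (5 + (10 - (5/2 + 2*25)))² = (5 + (10 - (5/2 + 50)))² = (5 + (10 - 1*105/2))² = (5 + (10 - 105/2))² = (5 - 85/2)² = (-75/2)² = 5625/4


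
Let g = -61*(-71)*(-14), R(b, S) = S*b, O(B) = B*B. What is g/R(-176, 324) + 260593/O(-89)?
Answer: 7670168573/225843552 ≈ 33.962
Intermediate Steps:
O(B) = B²
g = -60634 (g = 4331*(-14) = -60634)
g/R(-176, 324) + 260593/O(-89) = -60634/(324*(-176)) + 260593/((-89)²) = -60634/(-57024) + 260593/7921 = -60634*(-1/57024) + 260593*(1/7921) = 30317/28512 + 260593/7921 = 7670168573/225843552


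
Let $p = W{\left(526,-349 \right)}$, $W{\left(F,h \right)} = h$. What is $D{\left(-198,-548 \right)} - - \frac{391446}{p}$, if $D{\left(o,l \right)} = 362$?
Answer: $- \frac{265108}{349} \approx -759.62$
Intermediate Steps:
$p = -349$
$D{\left(-198,-548 \right)} - - \frac{391446}{p} = 362 - - \frac{391446}{-349} = 362 - \left(-391446\right) \left(- \frac{1}{349}\right) = 362 - \frac{391446}{349} = - \frac{265108}{349}$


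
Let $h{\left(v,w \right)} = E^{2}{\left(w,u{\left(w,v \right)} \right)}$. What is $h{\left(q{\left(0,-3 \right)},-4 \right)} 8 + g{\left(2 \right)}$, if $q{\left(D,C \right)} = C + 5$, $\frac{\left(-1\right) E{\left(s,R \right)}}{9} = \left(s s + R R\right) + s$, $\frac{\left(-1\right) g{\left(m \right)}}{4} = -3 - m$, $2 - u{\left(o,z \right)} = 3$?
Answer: $109532$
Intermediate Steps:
$u{\left(o,z \right)} = -1$ ($u{\left(o,z \right)} = 2 - 3 = -1$)
$g{\left(m \right)} = 12 + 4 m$ ($g{\left(m \right)} = - 4 \left(-3 - m\right) = 12 + 4 m$)
$E{\left(s,R \right)} = - 9 s - 9 R^{2} - 9 s^{2}$ ($E{\left(s,R \right)} = - 9 \left(\left(s s + R R\right) + s\right) = - 9 \left(\left(s^{2} + R^{2}\right) + s\right) = - 9 \left(\left(R^{2} + s^{2}\right) + s\right) = - 9 \left(s + R^{2} + s^{2}\right) = - 9 s - 9 R^{2} - 9 s^{2}$)
$q{\left(D,C \right)} = 5 + C$
$h{\left(v,w \right)} = \left(-9 - 9 w - 9 w^{2}\right)^{2}$ ($h{\left(v,w \right)} = \left(- 9 w - 9 \left(-1\right)^{2} - 9 w^{2}\right)^{2} = \left(- 9 w - 9 - 9 w^{2}\right)^{2} = \left(-9 - 9 w - 9 w^{2}\right)^{2}$)
$h{\left(q{\left(0,-3 \right)},-4 \right)} 8 + g{\left(2 \right)} = 81 \left(1 - 4 + \left(-4\right)^{2}\right)^{2} \cdot 8 + \left(12 + 4 \cdot 2\right) = 81 \left(1 - 4 + 16\right)^{2} \cdot 8 + \left(12 + 8\right) = 81 \cdot 13^{2} \cdot 8 + 20 = 81 \cdot 169 \cdot 8 + 20 = 13689 \cdot 8 + 20 = 109512 + 20 = 109532$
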